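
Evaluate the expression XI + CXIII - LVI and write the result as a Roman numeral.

XI = 11, CXIII = 113, LVI = 56
11 + 113 = 124
124 - 56 = 68

LXVIII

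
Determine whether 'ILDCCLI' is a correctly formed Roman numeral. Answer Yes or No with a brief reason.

'ILDCCLI': L should not appear more than once

No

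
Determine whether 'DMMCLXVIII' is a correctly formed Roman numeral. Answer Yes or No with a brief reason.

'DMMCLXVIII': Invalid subtractive combination: DM

No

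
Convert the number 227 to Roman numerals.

Convert 227 to Roman numerals:
  227 contains 2×100 (CC)
  27 contains 2×10 (XX)
  7 contains 1×5 (V)
  2 contains 2×1 (II)

CCXXVII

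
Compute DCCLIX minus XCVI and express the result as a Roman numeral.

DCCLIX = 759
XCVI = 96
759 - 96 = 663

DCLXIII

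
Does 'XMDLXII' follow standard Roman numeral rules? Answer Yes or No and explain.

'XMDLXII': Invalid subtractive combination: XM

No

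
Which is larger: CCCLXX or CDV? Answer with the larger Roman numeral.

CCCLXX = 370
CDV = 405
405 is larger

CDV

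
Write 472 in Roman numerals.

Convert 472 to Roman numerals:
  472 contains 1×400 (CD)
  72 contains 1×50 (L)
  22 contains 2×10 (XX)
  2 contains 2×1 (II)

CDLXXII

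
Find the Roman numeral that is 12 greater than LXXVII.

LXXVII = 77
77 + 12 = 89

LXXXIX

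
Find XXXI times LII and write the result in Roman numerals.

XXXI = 31
LII = 52
31 × 52 = 1612

MDCXII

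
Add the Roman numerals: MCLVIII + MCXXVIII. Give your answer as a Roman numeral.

MCLVIII = 1158
MCXXVIII = 1128
1158 + 1128 = 2286

MMCCLXXXVI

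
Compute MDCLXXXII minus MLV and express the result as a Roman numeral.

MDCLXXXII = 1682
MLV = 1055
1682 - 1055 = 627

DCXXVII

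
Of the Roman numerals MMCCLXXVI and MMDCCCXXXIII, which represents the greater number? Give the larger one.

MMCCLXXVI = 2276
MMDCCCXXXIII = 2833
2833 is larger

MMDCCCXXXIII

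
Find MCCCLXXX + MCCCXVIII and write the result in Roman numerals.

MCCCLXXX = 1380
MCCCXVIII = 1318
1380 + 1318 = 2698

MMDCXCVIII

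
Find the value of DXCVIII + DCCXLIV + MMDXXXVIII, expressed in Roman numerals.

DXCVIII = 598, DCCXLIV = 744, MMDXXXVIII = 2538
598 + 744 = 1342
1342 + 2538 = 3880

MMMDCCCLXXX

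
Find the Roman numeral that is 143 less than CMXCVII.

CMXCVII = 997
997 - 143 = 854

DCCCLIV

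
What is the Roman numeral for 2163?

Convert 2163 to Roman numerals:
  2163 contains 2×1000 (MM)
  163 contains 1×100 (C)
  63 contains 1×50 (L)
  13 contains 1×10 (X)
  3 contains 3×1 (III)

MMCLXIII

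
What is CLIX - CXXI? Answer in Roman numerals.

CLIX = 159
CXXI = 121
159 - 121 = 38

XXXVIII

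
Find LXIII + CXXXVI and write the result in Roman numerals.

LXIII = 63
CXXXVI = 136
63 + 136 = 199

CXCIX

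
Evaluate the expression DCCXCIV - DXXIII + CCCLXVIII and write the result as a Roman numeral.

DCCXCIV = 794, DXXIII = 523, CCCLXVIII = 368
794 - 523 = 271
271 + 368 = 639

DCXXXIX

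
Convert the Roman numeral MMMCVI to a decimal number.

MMMCVI: M=1000, M=1000, M=1000, C=100, V=5, I=1
1000 + 1000 + 1000 + 100 + 5 + 1 = 3106

3106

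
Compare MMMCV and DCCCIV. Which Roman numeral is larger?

MMMCV = 3105
DCCCIV = 804
3105 is larger

MMMCV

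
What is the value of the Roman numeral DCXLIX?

DCXLIX: D=500, C=100, XL=40, IX=9
500 + 100 + 40 + 9 = 649

649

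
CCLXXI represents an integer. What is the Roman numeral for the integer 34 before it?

CCLXXI = 271
271 - 34 = 237

CCXXXVII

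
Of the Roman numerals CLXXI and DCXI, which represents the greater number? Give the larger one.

CLXXI = 171
DCXI = 611
611 is larger

DCXI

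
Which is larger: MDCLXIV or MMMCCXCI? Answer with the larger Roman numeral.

MDCLXIV = 1664
MMMCCXCI = 3291
3291 is larger

MMMCCXCI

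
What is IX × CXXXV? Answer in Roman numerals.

IX = 9
CXXXV = 135
9 × 135 = 1215

MCCXV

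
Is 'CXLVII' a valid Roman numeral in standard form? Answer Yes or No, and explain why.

'CXLVII': Check the rules: uses only the symbols I, V, X, L, C, D, M; no symbol is repeated more than three times in a row; V, L and D each appear at most once; the only place a smaller symbol precedes a larger one is the allowed subtractive pair XL, the symbol right after such a pair (if any) is smaller than the pair's first symbol, and otherwise the values never increase from left to right. Value: C (100) + XL (40) + V (5) + I (1) + I (1) = 147. So it is a valid standard Roman numeral.

Yes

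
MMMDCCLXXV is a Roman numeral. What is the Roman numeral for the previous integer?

MMMDCCLXXV = 3775; previous is 3774

MMMDCCLXXIV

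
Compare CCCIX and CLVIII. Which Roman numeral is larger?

CCCIX = 309
CLVIII = 158
309 is larger

CCCIX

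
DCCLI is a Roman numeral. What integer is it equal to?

DCCLI: D=500, C=100, C=100, L=50, I=1
500 + 100 + 100 + 50 + 1 = 751

751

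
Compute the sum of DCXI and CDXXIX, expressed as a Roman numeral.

DCXI = 611
CDXXIX = 429
611 + 429 = 1040

MXL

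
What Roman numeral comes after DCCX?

DCCX = 710, so the next integer is 710 + 1 = 711

DCCXI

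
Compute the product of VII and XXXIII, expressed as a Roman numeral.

VII = 7
XXXIII = 33
7 × 33 = 231

CCXXXI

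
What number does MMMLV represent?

MMMLV: M=1000, M=1000, M=1000, L=50, V=5
1000 + 1000 + 1000 + 50 + 5 = 3055

3055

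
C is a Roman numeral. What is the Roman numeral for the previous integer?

C = 100; previous is 99

XCIX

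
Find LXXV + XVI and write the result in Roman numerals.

LXXV = 75
XVI = 16
75 + 16 = 91

XCI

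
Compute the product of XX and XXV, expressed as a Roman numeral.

XX = 20
XXV = 25
20 × 25 = 500

D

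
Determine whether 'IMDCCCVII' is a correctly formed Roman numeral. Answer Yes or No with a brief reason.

'IMDCCCVII': Invalid subtractive combination: IM

No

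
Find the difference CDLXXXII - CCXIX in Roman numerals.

CDLXXXII = 482
CCXIX = 219
482 - 219 = 263

CCLXIII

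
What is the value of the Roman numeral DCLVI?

DCLVI: D=500, C=100, L=50, V=5, I=1
500 + 100 + 50 + 5 + 1 = 656

656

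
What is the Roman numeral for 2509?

Convert 2509 to Roman numerals:
  2509 contains 2×1000 (MM)
  509 contains 1×500 (D)
  9 contains 1×9 (IX)

MMDIX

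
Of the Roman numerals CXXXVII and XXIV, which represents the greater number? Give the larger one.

CXXXVII = 137
XXIV = 24
137 is larger

CXXXVII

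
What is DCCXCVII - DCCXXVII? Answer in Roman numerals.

DCCXCVII = 797
DCCXXVII = 727
797 - 727 = 70

LXX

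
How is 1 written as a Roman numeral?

Convert 1 to Roman numerals:
  1 contains 1×1 (I)

I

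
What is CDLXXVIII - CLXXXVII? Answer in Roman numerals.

CDLXXVIII = 478
CLXXXVII = 187
478 - 187 = 291

CCXCI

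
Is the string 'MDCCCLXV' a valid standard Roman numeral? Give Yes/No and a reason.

'MDCCCLXV': Check the rules: uses only the symbols I, V, X, L, C, D, M; no symbol is repeated more than three times in a row; V, L and D each appear at most once; no smaller symbol precedes a larger one (values never increase from left to right). Value: M (1000) + D (500) + C (100) + C (100) + C (100) + L (50) + X (10) + V (5) = 1865. So it is a valid standard Roman numeral.

Yes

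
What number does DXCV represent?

DXCV: D=500, XC=90, V=5
500 + 90 + 5 = 595

595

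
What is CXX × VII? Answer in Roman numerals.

CXX = 120
VII = 7
120 × 7 = 840

DCCCXL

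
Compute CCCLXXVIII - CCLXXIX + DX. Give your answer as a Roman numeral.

CCCLXXVIII = 378, CCLXXIX = 279, DX = 510
378 - 279 = 99
99 + 510 = 609

DCIX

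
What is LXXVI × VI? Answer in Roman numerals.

LXXVI = 76
VI = 6
76 × 6 = 456

CDLVI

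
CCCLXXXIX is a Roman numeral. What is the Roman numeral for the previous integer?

CCCLXXXIX = 389; previous is 388

CCCLXXXVIII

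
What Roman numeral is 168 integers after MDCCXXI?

MDCCXXI = 1721
1721 + 168 = 1889

MDCCCLXXXIX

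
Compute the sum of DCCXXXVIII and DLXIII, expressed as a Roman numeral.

DCCXXXVIII = 738
DLXIII = 563
738 + 563 = 1301

MCCCI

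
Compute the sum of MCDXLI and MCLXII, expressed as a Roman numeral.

MCDXLI = 1441
MCLXII = 1162
1441 + 1162 = 2603

MMDCIII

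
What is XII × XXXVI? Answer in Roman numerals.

XII = 12
XXXVI = 36
12 × 36 = 432

CDXXXII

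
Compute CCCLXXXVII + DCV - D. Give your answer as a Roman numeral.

CCCLXXXVII = 387, DCV = 605, D = 500
387 + 605 = 992
992 - 500 = 492

CDXCII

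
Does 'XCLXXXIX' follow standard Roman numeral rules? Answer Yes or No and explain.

'XCLXXXIX': X (position 1) comes before the larger symbol L (position 3) without being directly in front of it as a subtractive pair; apart from IV, IX, XL, XC, CD and CM, symbols must go from largest to smallest

No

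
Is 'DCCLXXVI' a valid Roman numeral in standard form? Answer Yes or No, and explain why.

'DCCLXXVI': Check the rules: uses only the symbols I, V, X, L, C, D, M; no symbol is repeated more than three times in a row; V, L and D each appear at most once; no smaller symbol precedes a larger one (values never increase from left to right). Value: D (500) + C (100) + C (100) + L (50) + X (10) + X (10) + V (5) + I (1) = 776. So it is a valid standard Roman numeral.

Yes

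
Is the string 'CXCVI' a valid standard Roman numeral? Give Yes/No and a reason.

'CXCVI': Check the rules: uses only the symbols I, V, X, L, C, D, M; no symbol is repeated more than three times in a row; V, L and D each appear at most once; the only place a smaller symbol precedes a larger one is the allowed subtractive pair XC, the symbol right after such a pair (if any) is smaller than the pair's first symbol, and otherwise the values never increase from left to right. Value: C (100) + XC (90) + V (5) + I (1) = 196. So it is a valid standard Roman numeral.

Yes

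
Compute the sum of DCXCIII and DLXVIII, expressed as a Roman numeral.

DCXCIII = 693
DLXVIII = 568
693 + 568 = 1261

MCCLXI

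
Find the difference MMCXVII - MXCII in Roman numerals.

MMCXVII = 2117
MXCII = 1092
2117 - 1092 = 1025

MXXV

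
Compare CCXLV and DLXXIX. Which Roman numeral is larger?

CCXLV = 245
DLXXIX = 579
579 is larger

DLXXIX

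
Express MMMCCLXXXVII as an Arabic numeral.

MMMCCLXXXVII: M=1000, M=1000, M=1000, C=100, C=100, L=50, X=10, X=10, X=10, V=5, I=1, I=1
1000 + 1000 + 1000 + 100 + 100 + 50 + 10 + 10 + 10 + 5 + 1 + 1 = 3287

3287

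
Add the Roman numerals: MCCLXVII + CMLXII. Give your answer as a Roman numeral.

MCCLXVII = 1267
CMLXII = 962
1267 + 962 = 2229

MMCCXXIX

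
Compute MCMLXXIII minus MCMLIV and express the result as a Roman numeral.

MCMLXXIII = 1973
MCMLIV = 1954
1973 - 1954 = 19

XIX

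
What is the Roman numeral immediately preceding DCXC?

DCXC = 690, so the previous integer is 690 - 1 = 689

DCLXXXIX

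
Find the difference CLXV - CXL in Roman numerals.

CLXV = 165
CXL = 140
165 - 140 = 25

XXV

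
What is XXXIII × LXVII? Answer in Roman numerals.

XXXIII = 33
LXVII = 67
33 × 67 = 2211

MMCCXI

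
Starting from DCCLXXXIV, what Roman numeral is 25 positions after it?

DCCLXXXIV = 784
784 + 25 = 809

DCCCIX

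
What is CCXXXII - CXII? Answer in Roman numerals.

CCXXXII = 232
CXII = 112
232 - 112 = 120

CXX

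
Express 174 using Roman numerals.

Convert 174 to Roman numerals:
  174 contains 1×100 (C)
  74 contains 1×50 (L)
  24 contains 2×10 (XX)
  4 contains 1×4 (IV)

CLXXIV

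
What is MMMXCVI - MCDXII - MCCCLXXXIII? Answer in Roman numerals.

MMMXCVI = 3096, MCDXII = 1412, MCCCLXXXIII = 1383
3096 - 1412 = 1684
1684 - 1383 = 301

CCCI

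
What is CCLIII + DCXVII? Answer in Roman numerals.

CCLIII = 253
DCXVII = 617
253 + 617 = 870

DCCCLXX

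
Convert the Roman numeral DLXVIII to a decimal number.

DLXVIII: D=500, L=50, X=10, V=5, I=1, I=1, I=1
500 + 50 + 10 + 5 + 1 + 1 + 1 = 568

568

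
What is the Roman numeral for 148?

Convert 148 to Roman numerals:
  148 contains 1×100 (C)
  48 contains 1×40 (XL)
  8 contains 1×5 (V)
  3 contains 3×1 (III)

CXLVIII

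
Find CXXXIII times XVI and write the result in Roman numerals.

CXXXIII = 133
XVI = 16
133 × 16 = 2128

MMCXXVIII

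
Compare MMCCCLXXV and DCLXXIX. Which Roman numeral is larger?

MMCCCLXXV = 2375
DCLXXIX = 679
2375 is larger

MMCCCLXXV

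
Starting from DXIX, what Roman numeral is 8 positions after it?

DXIX = 519
519 + 8 = 527

DXXVII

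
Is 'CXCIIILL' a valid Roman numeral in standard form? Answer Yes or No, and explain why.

'CXCIIILL': L should not appear more than once

No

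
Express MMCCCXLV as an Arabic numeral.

MMCCCXLV: M=1000, M=1000, C=100, C=100, C=100, XL=40, V=5
1000 + 1000 + 100 + 100 + 100 + 40 + 5 = 2345

2345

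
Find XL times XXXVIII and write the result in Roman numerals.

XL = 40
XXXVIII = 38
40 × 38 = 1520

MDXX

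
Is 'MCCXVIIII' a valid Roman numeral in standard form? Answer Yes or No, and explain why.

'MCCXVIIII': More than 3 consecutive I's

No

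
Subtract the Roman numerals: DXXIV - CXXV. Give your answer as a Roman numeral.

DXXIV = 524
CXXV = 125
524 - 125 = 399

CCCXCIX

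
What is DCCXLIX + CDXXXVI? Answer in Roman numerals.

DCCXLIX = 749
CDXXXVI = 436
749 + 436 = 1185

MCLXXXV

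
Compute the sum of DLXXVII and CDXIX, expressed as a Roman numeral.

DLXXVII = 577
CDXIX = 419
577 + 419 = 996

CMXCVI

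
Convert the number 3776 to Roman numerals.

Convert 3776 to Roman numerals:
  3776 contains 3×1000 (MMM)
  776 contains 1×500 (D)
  276 contains 2×100 (CC)
  76 contains 1×50 (L)
  26 contains 2×10 (XX)
  6 contains 1×5 (V)
  1 contains 1×1 (I)

MMMDCCLXXVI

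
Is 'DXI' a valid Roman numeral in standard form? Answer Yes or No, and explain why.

'DXI': Check the rules: uses only the symbols I, V, X, L, C, D, M; no symbol is repeated more than three times in a row; V, L and D each appear at most once; no smaller symbol precedes a larger one (values never increase from left to right). Value: D (500) + X (10) + I (1) = 511. So it is a valid standard Roman numeral.

Yes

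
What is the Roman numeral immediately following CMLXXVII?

CMLXXVII = 977; next is 978

CMLXXVIII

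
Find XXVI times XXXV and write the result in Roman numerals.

XXVI = 26
XXXV = 35
26 × 35 = 910

CMX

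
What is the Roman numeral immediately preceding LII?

LII = 52; previous is 51

LI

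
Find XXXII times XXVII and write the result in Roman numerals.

XXXII = 32
XXVII = 27
32 × 27 = 864

DCCCLXIV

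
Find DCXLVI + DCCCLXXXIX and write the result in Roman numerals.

DCXLVI = 646
DCCCLXXXIX = 889
646 + 889 = 1535

MDXXXV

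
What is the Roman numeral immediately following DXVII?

DXVII = 517, so the next integer is 517 + 1 = 518

DXVIII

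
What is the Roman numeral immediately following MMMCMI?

MMMCMI = 3901; next is 3902

MMMCMII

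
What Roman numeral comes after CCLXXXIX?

CCLXXXIX = 289, so the next integer is 289 + 1 = 290

CCXC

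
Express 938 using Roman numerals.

Convert 938 to Roman numerals:
  938 contains 1×900 (CM)
  38 contains 3×10 (XXX)
  8 contains 1×5 (V)
  3 contains 3×1 (III)

CMXXXVIII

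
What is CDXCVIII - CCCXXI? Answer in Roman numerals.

CDXCVIII = 498
CCCXXI = 321
498 - 321 = 177

CLXXVII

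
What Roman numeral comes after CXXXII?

CXXXII = 132; next is 133

CXXXIII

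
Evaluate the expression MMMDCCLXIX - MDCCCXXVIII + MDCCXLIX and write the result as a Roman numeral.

MMMDCCLXIX = 3769, MDCCCXXVIII = 1828, MDCCXLIX = 1749
3769 - 1828 = 1941
1941 + 1749 = 3690

MMMDCXC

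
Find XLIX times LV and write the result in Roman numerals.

XLIX = 49
LV = 55
49 × 55 = 2695

MMDCXCV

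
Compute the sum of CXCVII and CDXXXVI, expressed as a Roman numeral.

CXCVII = 197
CDXXXVI = 436
197 + 436 = 633

DCXXXIII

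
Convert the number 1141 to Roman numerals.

Convert 1141 to Roman numerals:
  1141 contains 1×1000 (M)
  141 contains 1×100 (C)
  41 contains 1×40 (XL)
  1 contains 1×1 (I)

MCXLI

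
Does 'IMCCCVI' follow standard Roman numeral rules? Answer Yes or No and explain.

'IMCCCVI': Invalid subtractive combination: IM

No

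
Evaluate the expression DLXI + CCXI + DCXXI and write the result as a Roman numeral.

DLXI = 561, CCXI = 211, DCXXI = 621
561 + 211 = 772
772 + 621 = 1393

MCCCXCIII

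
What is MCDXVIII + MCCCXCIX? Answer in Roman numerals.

MCDXVIII = 1418
MCCCXCIX = 1399
1418 + 1399 = 2817

MMDCCCXVII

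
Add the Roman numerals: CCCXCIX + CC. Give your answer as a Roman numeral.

CCCXCIX = 399
CC = 200
399 + 200 = 599

DXCIX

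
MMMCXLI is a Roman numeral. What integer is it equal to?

MMMCXLI: M=1000, M=1000, M=1000, C=100, XL=40, I=1
1000 + 1000 + 1000 + 100 + 40 + 1 = 3141

3141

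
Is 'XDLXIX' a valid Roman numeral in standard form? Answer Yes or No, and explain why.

'XDLXIX': Invalid subtractive combination: XD

No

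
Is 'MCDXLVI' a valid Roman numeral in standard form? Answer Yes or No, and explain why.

'MCDXLVI': Check the rules: uses only the symbols I, V, X, L, C, D, M; no symbol is repeated more than three times in a row; V, L and D each appear at most once; the only places a smaller symbol precedes a larger one are the allowed subtractive pairs CD, XL, the symbol right after such a pair (if any) is smaller than the pair's first symbol, and otherwise the values never increase from left to right. Value: M (1000) + CD (400) + XL (40) + V (5) + I (1) = 1446. So it is a valid standard Roman numeral.

Yes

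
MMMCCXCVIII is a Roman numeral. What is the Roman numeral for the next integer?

MMMCCXCVIII = 3298; next is 3299

MMMCCXCIX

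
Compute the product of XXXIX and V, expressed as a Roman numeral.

XXXIX = 39
V = 5
39 × 5 = 195

CXCV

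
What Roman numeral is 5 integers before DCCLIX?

DCCLIX = 759
759 - 5 = 754

DCCLIV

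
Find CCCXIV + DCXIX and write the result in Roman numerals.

CCCXIV = 314
DCXIX = 619
314 + 619 = 933

CMXXXIII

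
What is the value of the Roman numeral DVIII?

DVIII: D=500, V=5, I=1, I=1, I=1
500 + 5 + 1 + 1 + 1 = 508

508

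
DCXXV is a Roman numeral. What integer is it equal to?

DCXXV: D=500, C=100, X=10, X=10, V=5
500 + 100 + 10 + 10 + 5 = 625

625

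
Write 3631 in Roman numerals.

Convert 3631 to Roman numerals:
  3631 contains 3×1000 (MMM)
  631 contains 1×500 (D)
  131 contains 1×100 (C)
  31 contains 3×10 (XXX)
  1 contains 1×1 (I)

MMMDCXXXI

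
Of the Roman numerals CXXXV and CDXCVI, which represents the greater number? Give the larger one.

CXXXV = 135
CDXCVI = 496
496 is larger

CDXCVI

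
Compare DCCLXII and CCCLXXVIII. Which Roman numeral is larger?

DCCLXII = 762
CCCLXXVIII = 378
762 is larger

DCCLXII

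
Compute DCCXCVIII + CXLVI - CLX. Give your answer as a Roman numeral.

DCCXCVIII = 798, CXLVI = 146, CLX = 160
798 + 146 = 944
944 - 160 = 784

DCCLXXXIV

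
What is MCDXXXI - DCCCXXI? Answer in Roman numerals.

MCDXXXI = 1431
DCCCXXI = 821
1431 - 821 = 610

DCX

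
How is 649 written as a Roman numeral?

Convert 649 to Roman numerals:
  649 contains 1×500 (D)
  149 contains 1×100 (C)
  49 contains 1×40 (XL)
  9 contains 1×9 (IX)

DCXLIX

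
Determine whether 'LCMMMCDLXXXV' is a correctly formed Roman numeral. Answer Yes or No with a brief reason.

'LCMMMCDLXXXV': L should not appear more than once

No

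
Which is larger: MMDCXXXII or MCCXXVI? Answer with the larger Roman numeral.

MMDCXXXII = 2632
MCCXXVI = 1226
2632 is larger

MMDCXXXII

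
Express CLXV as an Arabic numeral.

CLXV: C=100, L=50, X=10, V=5
100 + 50 + 10 + 5 = 165

165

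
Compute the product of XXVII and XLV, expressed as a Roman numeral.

XXVII = 27
XLV = 45
27 × 45 = 1215

MCCXV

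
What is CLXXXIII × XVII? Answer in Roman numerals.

CLXXXIII = 183
XVII = 17
183 × 17 = 3111

MMMCXI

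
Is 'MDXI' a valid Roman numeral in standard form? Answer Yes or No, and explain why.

'MDXI': Check the rules: uses only the symbols I, V, X, L, C, D, M; no symbol is repeated more than three times in a row; V, L and D each appear at most once; no smaller symbol precedes a larger one (values never increase from left to right). Value: M (1000) + D (500) + X (10) + I (1) = 1511. So it is a valid standard Roman numeral.

Yes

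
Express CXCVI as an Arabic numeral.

CXCVI: C=100, XC=90, V=5, I=1
100 + 90 + 5 + 1 = 196

196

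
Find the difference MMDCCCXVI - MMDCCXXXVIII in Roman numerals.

MMDCCCXVI = 2816
MMDCCXXXVIII = 2738
2816 - 2738 = 78

LXXVIII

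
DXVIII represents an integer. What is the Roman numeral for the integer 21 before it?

DXVIII = 518
518 - 21 = 497

CDXCVII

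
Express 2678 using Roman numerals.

Convert 2678 to Roman numerals:
  2678 contains 2×1000 (MM)
  678 contains 1×500 (D)
  178 contains 1×100 (C)
  78 contains 1×50 (L)
  28 contains 2×10 (XX)
  8 contains 1×5 (V)
  3 contains 3×1 (III)

MMDCLXXVIII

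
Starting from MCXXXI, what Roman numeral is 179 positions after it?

MCXXXI = 1131
1131 + 179 = 1310

MCCCX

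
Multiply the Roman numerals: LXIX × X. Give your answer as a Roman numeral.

LXIX = 69
X = 10
69 × 10 = 690

DCXC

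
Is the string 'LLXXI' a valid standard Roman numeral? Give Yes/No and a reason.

'LLXXI': L should not appear more than once

No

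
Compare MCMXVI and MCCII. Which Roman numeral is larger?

MCMXVI = 1916
MCCII = 1202
1916 is larger

MCMXVI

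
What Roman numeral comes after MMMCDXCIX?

MMMCDXCIX = 3499, so the next integer is 3499 + 1 = 3500

MMMD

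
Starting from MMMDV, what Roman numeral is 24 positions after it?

MMMDV = 3505
3505 + 24 = 3529

MMMDXXIX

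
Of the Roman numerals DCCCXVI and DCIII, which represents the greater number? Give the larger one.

DCCCXVI = 816
DCIII = 603
816 is larger

DCCCXVI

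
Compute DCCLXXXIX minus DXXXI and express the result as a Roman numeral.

DCCLXXXIX = 789
DXXXI = 531
789 - 531 = 258

CCLVIII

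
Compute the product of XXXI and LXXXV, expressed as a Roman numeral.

XXXI = 31
LXXXV = 85
31 × 85 = 2635

MMDCXXXV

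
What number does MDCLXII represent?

MDCLXII: M=1000, D=500, C=100, L=50, X=10, I=1, I=1
1000 + 500 + 100 + 50 + 10 + 1 + 1 = 1662

1662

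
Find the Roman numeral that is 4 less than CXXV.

CXXV = 125
125 - 4 = 121

CXXI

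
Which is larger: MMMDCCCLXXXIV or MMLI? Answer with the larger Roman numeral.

MMMDCCCLXXXIV = 3884
MMLI = 2051
3884 is larger

MMMDCCCLXXXIV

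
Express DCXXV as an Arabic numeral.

DCXXV: D=500, C=100, X=10, X=10, V=5
500 + 100 + 10 + 10 + 5 = 625

625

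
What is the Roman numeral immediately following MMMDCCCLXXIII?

MMMDCCCLXXIII = 3873, so the next integer is 3873 + 1 = 3874

MMMDCCCLXXIV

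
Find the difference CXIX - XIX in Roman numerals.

CXIX = 119
XIX = 19
119 - 19 = 100

C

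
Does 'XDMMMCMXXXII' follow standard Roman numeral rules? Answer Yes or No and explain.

'XDMMMCMXXXII': Invalid subtractive combination: XD

No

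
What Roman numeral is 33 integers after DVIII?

DVIII = 508
508 + 33 = 541

DXLI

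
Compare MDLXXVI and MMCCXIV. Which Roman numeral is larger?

MDLXXVI = 1576
MMCCXIV = 2214
2214 is larger

MMCCXIV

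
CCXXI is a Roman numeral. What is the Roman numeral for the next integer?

CCXXI = 221; next is 222

CCXXII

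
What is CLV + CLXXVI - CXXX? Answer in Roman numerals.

CLV = 155, CLXXVI = 176, CXXX = 130
155 + 176 = 331
331 - 130 = 201

CCI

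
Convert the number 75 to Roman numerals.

Convert 75 to Roman numerals:
  75 contains 1×50 (L)
  25 contains 2×10 (XX)
  5 contains 1×5 (V)

LXXV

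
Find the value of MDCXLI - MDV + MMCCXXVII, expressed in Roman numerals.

MDCXLI = 1641, MDV = 1505, MMCCXXVII = 2227
1641 - 1505 = 136
136 + 2227 = 2363

MMCCCLXIII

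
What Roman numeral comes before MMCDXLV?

MMCDXLV = 2445, so the previous integer is 2445 - 1 = 2444

MMCDXLIV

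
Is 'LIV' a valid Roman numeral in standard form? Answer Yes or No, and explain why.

'LIV': Check the rules: uses only the symbols I, V, X, L, C, D, M; no symbol is repeated more than three times in a row; V, L and D each appear at most once; the only place a smaller symbol precedes a larger one is the allowed subtractive pair IV, the symbol right after such a pair (if any) is smaller than the pair's first symbol, and otherwise the values never increase from left to right. Value: L (50) + IV (4) = 54. So it is a valid standard Roman numeral.

Yes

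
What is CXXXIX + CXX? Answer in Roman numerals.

CXXXIX = 139
CXX = 120
139 + 120 = 259

CCLIX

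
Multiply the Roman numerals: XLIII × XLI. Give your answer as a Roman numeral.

XLIII = 43
XLI = 41
43 × 41 = 1763

MDCCLXIII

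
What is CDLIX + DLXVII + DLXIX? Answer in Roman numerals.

CDLIX = 459, DLXVII = 567, DLXIX = 569
459 + 567 = 1026
1026 + 569 = 1595

MDXCV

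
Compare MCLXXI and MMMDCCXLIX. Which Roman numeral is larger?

MCLXXI = 1171
MMMDCCXLIX = 3749
3749 is larger

MMMDCCXLIX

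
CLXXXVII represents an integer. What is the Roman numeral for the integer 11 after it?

CLXXXVII = 187
187 + 11 = 198

CXCVIII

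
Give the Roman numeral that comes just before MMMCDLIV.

MMMCDLIV = 3454, so the previous integer is 3454 - 1 = 3453

MMMCDLIII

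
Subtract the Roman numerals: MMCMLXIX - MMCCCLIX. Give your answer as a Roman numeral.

MMCMLXIX = 2969
MMCCCLIX = 2359
2969 - 2359 = 610

DCX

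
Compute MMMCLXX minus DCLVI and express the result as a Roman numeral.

MMMCLXX = 3170
DCLVI = 656
3170 - 656 = 2514

MMDXIV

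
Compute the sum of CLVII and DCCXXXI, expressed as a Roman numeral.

CLVII = 157
DCCXXXI = 731
157 + 731 = 888

DCCCLXXXVIII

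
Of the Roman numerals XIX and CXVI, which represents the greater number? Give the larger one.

XIX = 19
CXVI = 116
116 is larger

CXVI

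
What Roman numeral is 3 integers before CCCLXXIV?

CCCLXXIV = 374
374 - 3 = 371

CCCLXXI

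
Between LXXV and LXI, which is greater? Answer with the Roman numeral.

LXXV = 75
LXI = 61
75 is larger

LXXV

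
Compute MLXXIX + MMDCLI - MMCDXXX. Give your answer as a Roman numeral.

MLXXIX = 1079, MMDCLI = 2651, MMCDXXX = 2430
1079 + 2651 = 3730
3730 - 2430 = 1300

MCCC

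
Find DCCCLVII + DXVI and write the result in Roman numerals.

DCCCLVII = 857
DXVI = 516
857 + 516 = 1373

MCCCLXXIII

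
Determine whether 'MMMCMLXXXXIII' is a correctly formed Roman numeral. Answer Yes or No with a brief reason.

'MMMCMLXXXXIII': More than 3 consecutive X's

No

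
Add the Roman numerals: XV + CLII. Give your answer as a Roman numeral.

XV = 15
CLII = 152
15 + 152 = 167

CLXVII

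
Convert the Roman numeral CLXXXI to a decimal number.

CLXXXI: C=100, L=50, X=10, X=10, X=10, I=1
100 + 50 + 10 + 10 + 10 + 1 = 181

181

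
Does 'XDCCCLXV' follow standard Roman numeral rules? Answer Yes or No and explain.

'XDCCCLXV': Invalid subtractive combination: XD

No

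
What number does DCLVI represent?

DCLVI: D=500, C=100, L=50, V=5, I=1
500 + 100 + 50 + 5 + 1 = 656

656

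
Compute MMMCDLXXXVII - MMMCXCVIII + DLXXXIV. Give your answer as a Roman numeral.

MMMCDLXXXVII = 3487, MMMCXCVIII = 3198, DLXXXIV = 584
3487 - 3198 = 289
289 + 584 = 873

DCCCLXXIII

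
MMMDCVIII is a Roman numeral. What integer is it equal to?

MMMDCVIII: M=1000, M=1000, M=1000, D=500, C=100, V=5, I=1, I=1, I=1
1000 + 1000 + 1000 + 500 + 100 + 5 + 1 + 1 + 1 = 3608

3608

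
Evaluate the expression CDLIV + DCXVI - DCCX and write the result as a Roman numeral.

CDLIV = 454, DCXVI = 616, DCCX = 710
454 + 616 = 1070
1070 - 710 = 360

CCCLX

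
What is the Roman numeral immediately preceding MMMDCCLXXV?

MMMDCCLXXV = 3775; previous is 3774

MMMDCCLXXIV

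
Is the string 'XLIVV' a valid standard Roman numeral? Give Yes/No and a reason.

'XLIVV': V should not appear more than once

No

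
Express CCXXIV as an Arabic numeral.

CCXXIV: C=100, C=100, X=10, X=10, IV=4
100 + 100 + 10 + 10 + 4 = 224

224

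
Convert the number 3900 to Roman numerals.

Convert 3900 to Roman numerals:
  3900 contains 3×1000 (MMM)
  900 contains 1×900 (CM)

MMMCM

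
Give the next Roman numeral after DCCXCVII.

DCCXCVII = 797, so the next integer is 797 + 1 = 798

DCCXCVIII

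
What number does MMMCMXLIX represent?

MMMCMXLIX: M=1000, M=1000, M=1000, CM=900, XL=40, IX=9
1000 + 1000 + 1000 + 900 + 40 + 9 = 3949

3949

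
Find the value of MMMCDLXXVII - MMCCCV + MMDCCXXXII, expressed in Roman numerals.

MMMCDLXXVII = 3477, MMCCCV = 2305, MMDCCXXXII = 2732
3477 - 2305 = 1172
1172 + 2732 = 3904

MMMCMIV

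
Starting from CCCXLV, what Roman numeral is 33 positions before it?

CCCXLV = 345
345 - 33 = 312

CCCXII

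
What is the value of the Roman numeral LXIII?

LXIII: L=50, X=10, I=1, I=1, I=1
50 + 10 + 1 + 1 + 1 = 63

63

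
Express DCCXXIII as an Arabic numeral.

DCCXXIII: D=500, C=100, C=100, X=10, X=10, I=1, I=1, I=1
500 + 100 + 100 + 10 + 10 + 1 + 1 + 1 = 723

723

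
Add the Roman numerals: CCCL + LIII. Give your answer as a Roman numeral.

CCCL = 350
LIII = 53
350 + 53 = 403

CDIII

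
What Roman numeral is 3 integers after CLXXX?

CLXXX = 180
180 + 3 = 183

CLXXXIII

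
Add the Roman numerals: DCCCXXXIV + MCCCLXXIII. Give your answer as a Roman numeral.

DCCCXXXIV = 834
MCCCLXXIII = 1373
834 + 1373 = 2207

MMCCVII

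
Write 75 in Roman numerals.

Convert 75 to Roman numerals:
  75 contains 1×50 (L)
  25 contains 2×10 (XX)
  5 contains 1×5 (V)

LXXV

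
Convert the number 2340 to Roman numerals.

Convert 2340 to Roman numerals:
  2340 contains 2×1000 (MM)
  340 contains 3×100 (CCC)
  40 contains 1×40 (XL)

MMCCCXL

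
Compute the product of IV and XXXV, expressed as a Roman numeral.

IV = 4
XXXV = 35
4 × 35 = 140

CXL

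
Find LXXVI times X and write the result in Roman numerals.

LXXVI = 76
X = 10
76 × 10 = 760

DCCLX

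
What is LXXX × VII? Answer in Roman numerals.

LXXX = 80
VII = 7
80 × 7 = 560

DLX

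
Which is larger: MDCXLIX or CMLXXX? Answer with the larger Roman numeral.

MDCXLIX = 1649
CMLXXX = 980
1649 is larger

MDCXLIX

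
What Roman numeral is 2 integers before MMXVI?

MMXVI = 2016
2016 - 2 = 2014

MMXIV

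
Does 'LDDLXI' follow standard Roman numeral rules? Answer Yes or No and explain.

'LDDLXI': L should not appear more than once

No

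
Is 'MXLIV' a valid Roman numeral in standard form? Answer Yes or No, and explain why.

'MXLIV': Check the rules: uses only the symbols I, V, X, L, C, D, M; no symbol is repeated more than three times in a row; V, L and D each appear at most once; the only places a smaller symbol precedes a larger one are the allowed subtractive pairs XL, IV, the symbol right after such a pair (if any) is smaller than the pair's first symbol, and otherwise the values never increase from left to right. Value: M (1000) + XL (40) + IV (4) = 1044. So it is a valid standard Roman numeral.

Yes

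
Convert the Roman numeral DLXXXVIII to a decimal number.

DLXXXVIII: D=500, L=50, X=10, X=10, X=10, V=5, I=1, I=1, I=1
500 + 50 + 10 + 10 + 10 + 5 + 1 + 1 + 1 = 588

588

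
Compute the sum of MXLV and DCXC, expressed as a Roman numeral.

MXLV = 1045
DCXC = 690
1045 + 690 = 1735

MDCCXXXV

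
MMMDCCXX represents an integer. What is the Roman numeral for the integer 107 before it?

MMMDCCXX = 3720
3720 - 107 = 3613

MMMDCXIII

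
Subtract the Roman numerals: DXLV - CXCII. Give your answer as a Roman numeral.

DXLV = 545
CXCII = 192
545 - 192 = 353

CCCLIII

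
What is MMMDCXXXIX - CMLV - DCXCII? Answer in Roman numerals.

MMMDCXXXIX = 3639, CMLV = 955, DCXCII = 692
3639 - 955 = 2684
2684 - 692 = 1992

MCMXCII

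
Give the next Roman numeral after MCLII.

MCLII = 1152; next is 1153

MCLIII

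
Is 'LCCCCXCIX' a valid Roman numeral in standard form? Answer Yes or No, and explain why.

'LCCCCXCIX': More than 3 consecutive C's

No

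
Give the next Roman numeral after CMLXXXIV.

CMLXXXIV = 984; next is 985

CMLXXXV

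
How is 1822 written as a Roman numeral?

Convert 1822 to Roman numerals:
  1822 contains 1×1000 (M)
  822 contains 1×500 (D)
  322 contains 3×100 (CCC)
  22 contains 2×10 (XX)
  2 contains 2×1 (II)

MDCCCXXII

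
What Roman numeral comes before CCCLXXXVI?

CCCLXXXVI = 386, so the previous integer is 386 - 1 = 385

CCCLXXXV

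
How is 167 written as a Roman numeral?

Convert 167 to Roman numerals:
  167 contains 1×100 (C)
  67 contains 1×50 (L)
  17 contains 1×10 (X)
  7 contains 1×5 (V)
  2 contains 2×1 (II)

CLXVII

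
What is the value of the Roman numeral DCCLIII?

DCCLIII: D=500, C=100, C=100, L=50, I=1, I=1, I=1
500 + 100 + 100 + 50 + 1 + 1 + 1 = 753

753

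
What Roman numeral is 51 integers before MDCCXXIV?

MDCCXXIV = 1724
1724 - 51 = 1673

MDCLXXIII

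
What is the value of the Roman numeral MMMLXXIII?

MMMLXXIII: M=1000, M=1000, M=1000, L=50, X=10, X=10, I=1, I=1, I=1
1000 + 1000 + 1000 + 50 + 10 + 10 + 1 + 1 + 1 = 3073

3073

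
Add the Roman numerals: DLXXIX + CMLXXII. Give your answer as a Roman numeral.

DLXXIX = 579
CMLXXII = 972
579 + 972 = 1551

MDLI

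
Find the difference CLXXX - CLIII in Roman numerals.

CLXXX = 180
CLIII = 153
180 - 153 = 27

XXVII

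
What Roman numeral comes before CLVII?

CLVII = 157; previous is 156

CLVI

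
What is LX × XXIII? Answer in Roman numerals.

LX = 60
XXIII = 23
60 × 23 = 1380

MCCCLXXX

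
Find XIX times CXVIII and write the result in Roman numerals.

XIX = 19
CXVIII = 118
19 × 118 = 2242

MMCCXLII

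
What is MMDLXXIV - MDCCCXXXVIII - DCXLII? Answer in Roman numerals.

MMDLXXIV = 2574, MDCCCXXXVIII = 1838, DCXLII = 642
2574 - 1838 = 736
736 - 642 = 94

XCIV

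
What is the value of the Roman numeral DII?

DII: D=500, I=1, I=1
500 + 1 + 1 = 502

502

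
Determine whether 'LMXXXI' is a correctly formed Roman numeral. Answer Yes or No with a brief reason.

'LMXXXI': Invalid subtractive combination: LM

No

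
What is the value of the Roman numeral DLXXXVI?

DLXXXVI: D=500, L=50, X=10, X=10, X=10, V=5, I=1
500 + 50 + 10 + 10 + 10 + 5 + 1 = 586

586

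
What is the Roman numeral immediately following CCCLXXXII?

CCCLXXXII = 382, so the next integer is 382 + 1 = 383

CCCLXXXIII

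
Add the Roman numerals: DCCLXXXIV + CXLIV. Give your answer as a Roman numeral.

DCCLXXXIV = 784
CXLIV = 144
784 + 144 = 928

CMXXVIII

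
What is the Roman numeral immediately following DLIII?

DLIII = 553; next is 554

DLIV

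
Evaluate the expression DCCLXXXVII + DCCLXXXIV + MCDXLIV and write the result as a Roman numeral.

DCCLXXXVII = 787, DCCLXXXIV = 784, MCDXLIV = 1444
787 + 784 = 1571
1571 + 1444 = 3015

MMMXV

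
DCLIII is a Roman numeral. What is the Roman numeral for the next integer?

DCLIII = 653, so the next integer is 653 + 1 = 654

DCLIV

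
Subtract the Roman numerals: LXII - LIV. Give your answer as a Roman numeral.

LXII = 62
LIV = 54
62 - 54 = 8

VIII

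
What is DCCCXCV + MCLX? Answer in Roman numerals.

DCCCXCV = 895
MCLX = 1160
895 + 1160 = 2055

MMLV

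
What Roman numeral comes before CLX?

CLX = 160; previous is 159

CLIX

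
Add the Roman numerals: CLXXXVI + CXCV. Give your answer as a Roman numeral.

CLXXXVI = 186
CXCV = 195
186 + 195 = 381

CCCLXXXI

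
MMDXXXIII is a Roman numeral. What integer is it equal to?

MMDXXXIII: M=1000, M=1000, D=500, X=10, X=10, X=10, I=1, I=1, I=1
1000 + 1000 + 500 + 10 + 10 + 10 + 1 + 1 + 1 = 2533

2533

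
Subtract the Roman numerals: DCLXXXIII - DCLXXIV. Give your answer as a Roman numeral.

DCLXXXIII = 683
DCLXXIV = 674
683 - 674 = 9

IX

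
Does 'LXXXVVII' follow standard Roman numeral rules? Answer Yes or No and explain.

'LXXXVVII': V should not appear more than once

No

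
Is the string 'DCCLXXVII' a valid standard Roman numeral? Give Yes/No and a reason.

'DCCLXXVII': Check the rules: uses only the symbols I, V, X, L, C, D, M; no symbol is repeated more than three times in a row; V, L and D each appear at most once; no smaller symbol precedes a larger one (values never increase from left to right). Value: D (500) + C (100) + C (100) + L (50) + X (10) + X (10) + V (5) + I (1) + I (1) = 777. So it is a valid standard Roman numeral.

Yes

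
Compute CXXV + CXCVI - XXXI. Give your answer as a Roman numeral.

CXXV = 125, CXCVI = 196, XXXI = 31
125 + 196 = 321
321 - 31 = 290

CCXC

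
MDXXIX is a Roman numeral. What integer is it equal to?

MDXXIX: M=1000, D=500, X=10, X=10, IX=9
1000 + 500 + 10 + 10 + 9 = 1529

1529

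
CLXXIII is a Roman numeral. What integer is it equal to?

CLXXIII: C=100, L=50, X=10, X=10, I=1, I=1, I=1
100 + 50 + 10 + 10 + 1 + 1 + 1 = 173

173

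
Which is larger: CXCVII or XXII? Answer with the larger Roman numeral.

CXCVII = 197
XXII = 22
197 is larger

CXCVII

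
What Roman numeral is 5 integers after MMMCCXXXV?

MMMCCXXXV = 3235
3235 + 5 = 3240

MMMCCXL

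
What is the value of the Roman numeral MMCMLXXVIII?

MMCMLXXVIII: M=1000, M=1000, CM=900, L=50, X=10, X=10, V=5, I=1, I=1, I=1
1000 + 1000 + 900 + 50 + 10 + 10 + 5 + 1 + 1 + 1 = 2978

2978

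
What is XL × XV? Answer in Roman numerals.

XL = 40
XV = 15
40 × 15 = 600

DC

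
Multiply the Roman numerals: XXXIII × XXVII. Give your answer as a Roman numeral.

XXXIII = 33
XXVII = 27
33 × 27 = 891

DCCCXCI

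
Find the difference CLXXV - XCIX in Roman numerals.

CLXXV = 175
XCIX = 99
175 - 99 = 76

LXXVI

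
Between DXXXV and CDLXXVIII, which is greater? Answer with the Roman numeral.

DXXXV = 535
CDLXXVIII = 478
535 is larger

DXXXV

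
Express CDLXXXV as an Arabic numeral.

CDLXXXV: CD=400, L=50, X=10, X=10, X=10, V=5
400 + 50 + 10 + 10 + 10 + 5 = 485

485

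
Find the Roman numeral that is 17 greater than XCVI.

XCVI = 96
96 + 17 = 113

CXIII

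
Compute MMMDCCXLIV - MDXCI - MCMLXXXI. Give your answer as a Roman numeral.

MMMDCCXLIV = 3744, MDXCI = 1591, MCMLXXXI = 1981
3744 - 1591 = 2153
2153 - 1981 = 172

CLXXII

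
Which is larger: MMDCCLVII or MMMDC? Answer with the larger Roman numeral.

MMDCCLVII = 2757
MMMDC = 3600
3600 is larger

MMMDC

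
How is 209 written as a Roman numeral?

Convert 209 to Roman numerals:
  209 contains 2×100 (CC)
  9 contains 1×9 (IX)

CCIX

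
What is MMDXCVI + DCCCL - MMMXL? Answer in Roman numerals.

MMDXCVI = 2596, DCCCL = 850, MMMXL = 3040
2596 + 850 = 3446
3446 - 3040 = 406

CDVI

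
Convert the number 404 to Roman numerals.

Convert 404 to Roman numerals:
  404 contains 1×400 (CD)
  4 contains 1×4 (IV)

CDIV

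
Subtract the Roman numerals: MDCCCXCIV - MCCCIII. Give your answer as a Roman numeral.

MDCCCXCIV = 1894
MCCCIII = 1303
1894 - 1303 = 591

DXCI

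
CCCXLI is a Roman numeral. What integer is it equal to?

CCCXLI: C=100, C=100, C=100, XL=40, I=1
100 + 100 + 100 + 40 + 1 = 341

341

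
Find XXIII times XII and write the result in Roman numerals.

XXIII = 23
XII = 12
23 × 12 = 276

CCLXXVI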